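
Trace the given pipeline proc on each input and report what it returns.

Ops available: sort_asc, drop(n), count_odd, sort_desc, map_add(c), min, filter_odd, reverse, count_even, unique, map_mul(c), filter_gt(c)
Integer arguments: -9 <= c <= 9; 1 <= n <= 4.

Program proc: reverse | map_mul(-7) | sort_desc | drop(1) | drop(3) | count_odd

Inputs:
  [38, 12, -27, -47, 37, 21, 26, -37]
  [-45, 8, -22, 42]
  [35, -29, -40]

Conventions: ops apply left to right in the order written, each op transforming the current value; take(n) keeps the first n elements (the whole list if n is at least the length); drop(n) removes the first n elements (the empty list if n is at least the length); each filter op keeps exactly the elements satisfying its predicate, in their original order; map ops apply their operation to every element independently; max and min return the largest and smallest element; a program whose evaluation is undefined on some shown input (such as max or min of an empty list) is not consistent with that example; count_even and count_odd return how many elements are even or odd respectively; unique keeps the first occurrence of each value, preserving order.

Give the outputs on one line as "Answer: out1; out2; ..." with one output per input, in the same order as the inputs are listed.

Execution, op by op:
  [38, 12, -27, -47, 37, 21, 26, -37] -> [-37, 26, 21, 37, -47, -27, 12, 38] -> [259, -182, -147, -259, 329, 189, -84, -266] -> [329, 259, 189, -84, -147, -182, -259, -266] -> [259, 189, -84, -147, -182, -259, -266] -> [-147, -182, -259, -266] -> 2
  [-45, 8, -22, 42] -> [42, -22, 8, -45] -> [-294, 154, -56, 315] -> [315, 154, -56, -294] -> [154, -56, -294] -> [] -> 0
  [35, -29, -40] -> [-40, -29, 35] -> [280, 203, -245] -> [280, 203, -245] -> [203, -245] -> [] -> 0

2; 0; 0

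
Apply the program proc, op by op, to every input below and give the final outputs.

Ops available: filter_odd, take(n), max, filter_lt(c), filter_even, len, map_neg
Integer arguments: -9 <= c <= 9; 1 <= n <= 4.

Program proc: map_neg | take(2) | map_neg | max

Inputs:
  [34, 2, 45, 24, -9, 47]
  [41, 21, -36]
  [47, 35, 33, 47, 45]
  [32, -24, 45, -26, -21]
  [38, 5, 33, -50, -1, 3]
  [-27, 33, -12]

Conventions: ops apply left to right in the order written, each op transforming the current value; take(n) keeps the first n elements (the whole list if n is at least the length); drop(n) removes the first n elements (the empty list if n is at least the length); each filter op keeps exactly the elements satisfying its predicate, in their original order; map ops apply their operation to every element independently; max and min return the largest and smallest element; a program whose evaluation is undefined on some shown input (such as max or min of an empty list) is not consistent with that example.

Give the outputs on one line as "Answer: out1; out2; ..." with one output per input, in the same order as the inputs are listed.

34; 41; 47; 32; 38; 33

Execution, op by op:
  [34, 2, 45, 24, -9, 47] -> [-34, -2, -45, -24, 9, -47] -> [-34, -2] -> [34, 2] -> 34
  [41, 21, -36] -> [-41, -21, 36] -> [-41, -21] -> [41, 21] -> 41
  [47, 35, 33, 47, 45] -> [-47, -35, -33, -47, -45] -> [-47, -35] -> [47, 35] -> 47
  [32, -24, 45, -26, -21] -> [-32, 24, -45, 26, 21] -> [-32, 24] -> [32, -24] -> 32
  [38, 5, 33, -50, -1, 3] -> [-38, -5, -33, 50, 1, -3] -> [-38, -5] -> [38, 5] -> 38
  [-27, 33, -12] -> [27, -33, 12] -> [27, -33] -> [-27, 33] -> 33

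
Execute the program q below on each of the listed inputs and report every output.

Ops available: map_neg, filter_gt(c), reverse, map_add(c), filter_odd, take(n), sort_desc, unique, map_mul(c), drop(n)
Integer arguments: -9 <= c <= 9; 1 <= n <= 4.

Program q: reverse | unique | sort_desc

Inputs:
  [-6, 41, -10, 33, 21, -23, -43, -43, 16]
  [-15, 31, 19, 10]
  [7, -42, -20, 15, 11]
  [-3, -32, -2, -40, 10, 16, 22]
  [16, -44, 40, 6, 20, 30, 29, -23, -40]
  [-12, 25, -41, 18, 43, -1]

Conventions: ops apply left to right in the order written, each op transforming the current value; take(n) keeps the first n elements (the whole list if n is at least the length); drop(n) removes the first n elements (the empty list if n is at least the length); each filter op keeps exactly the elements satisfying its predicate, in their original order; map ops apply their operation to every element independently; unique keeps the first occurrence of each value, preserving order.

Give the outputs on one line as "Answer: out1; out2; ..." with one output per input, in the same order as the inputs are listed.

[41, 33, 21, 16, -6, -10, -23, -43]; [31, 19, 10, -15]; [15, 11, 7, -20, -42]; [22, 16, 10, -2, -3, -32, -40]; [40, 30, 29, 20, 16, 6, -23, -40, -44]; [43, 25, 18, -1, -12, -41]

Execution, op by op:
  [-6, 41, -10, 33, 21, -23, -43, -43, 16] -> [16, -43, -43, -23, 21, 33, -10, 41, -6] -> [16, -43, -23, 21, 33, -10, 41, -6] -> [41, 33, 21, 16, -6, -10, -23, -43]
  [-15, 31, 19, 10] -> [10, 19, 31, -15] -> [10, 19, 31, -15] -> [31, 19, 10, -15]
  [7, -42, -20, 15, 11] -> [11, 15, -20, -42, 7] -> [11, 15, -20, -42, 7] -> [15, 11, 7, -20, -42]
  [-3, -32, -2, -40, 10, 16, 22] -> [22, 16, 10, -40, -2, -32, -3] -> [22, 16, 10, -40, -2, -32, -3] -> [22, 16, 10, -2, -3, -32, -40]
  [16, -44, 40, 6, 20, 30, 29, -23, -40] -> [-40, -23, 29, 30, 20, 6, 40, -44, 16] -> [-40, -23, 29, 30, 20, 6, 40, -44, 16] -> [40, 30, 29, 20, 16, 6, -23, -40, -44]
  [-12, 25, -41, 18, 43, -1] -> [-1, 43, 18, -41, 25, -12] -> [-1, 43, 18, -41, 25, -12] -> [43, 25, 18, -1, -12, -41]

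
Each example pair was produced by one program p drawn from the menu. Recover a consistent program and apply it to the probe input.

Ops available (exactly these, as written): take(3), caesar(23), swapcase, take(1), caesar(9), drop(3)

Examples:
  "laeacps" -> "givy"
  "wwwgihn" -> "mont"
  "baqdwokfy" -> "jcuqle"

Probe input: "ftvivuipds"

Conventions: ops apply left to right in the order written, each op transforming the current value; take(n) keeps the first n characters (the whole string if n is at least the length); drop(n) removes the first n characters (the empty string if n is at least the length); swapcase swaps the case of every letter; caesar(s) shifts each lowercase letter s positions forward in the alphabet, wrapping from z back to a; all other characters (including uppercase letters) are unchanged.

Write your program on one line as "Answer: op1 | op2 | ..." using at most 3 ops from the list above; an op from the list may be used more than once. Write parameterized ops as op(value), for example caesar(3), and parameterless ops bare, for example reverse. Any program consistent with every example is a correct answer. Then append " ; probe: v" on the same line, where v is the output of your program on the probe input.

caesar(9) | caesar(23) | drop(3) ; probe: "obaovjy"

Check, running the answer program on each example:
  "laeacps" -> "ujnjlyb" -> "rgkgivy" -> "givy"
  "wwwgihn" -> "fffprqw" -> "cccmont" -> "mont"
  "baqdwokfy" -> "kjzmfxtoh" -> "hgwjcuqle" -> "jcuqle"
  probe: "ftvivuipds" -> "oceredrymb" -> "lzbobaovjy" -> "obaovjy"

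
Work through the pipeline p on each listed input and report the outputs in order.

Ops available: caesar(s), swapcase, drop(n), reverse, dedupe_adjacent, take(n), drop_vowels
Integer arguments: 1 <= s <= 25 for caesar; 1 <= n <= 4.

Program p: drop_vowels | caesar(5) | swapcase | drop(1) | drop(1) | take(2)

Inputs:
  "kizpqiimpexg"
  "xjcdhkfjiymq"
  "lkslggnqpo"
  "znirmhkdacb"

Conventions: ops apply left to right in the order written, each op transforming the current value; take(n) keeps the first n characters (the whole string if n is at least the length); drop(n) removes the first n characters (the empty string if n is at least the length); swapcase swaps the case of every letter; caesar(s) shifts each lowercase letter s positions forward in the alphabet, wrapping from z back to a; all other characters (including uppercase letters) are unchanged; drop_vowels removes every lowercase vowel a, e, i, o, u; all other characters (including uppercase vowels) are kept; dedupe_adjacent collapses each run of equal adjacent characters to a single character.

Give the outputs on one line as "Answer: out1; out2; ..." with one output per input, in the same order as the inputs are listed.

"UV"; "HI"; "XQ"; "WR"

Execution, op by op:
  "kizpqiimpexg" -> "kzpqmpxg" -> "peuvrucl" -> "PEUVRUCL" -> "EUVRUCL" -> "UVRUCL" -> "UV"
  "xjcdhkfjiymq" -> "xjcdhkfjymq" -> "cohimpkodrv" -> "COHIMPKODRV" -> "OHIMPKODRV" -> "HIMPKODRV" -> "HI"
  "lkslggnqpo" -> "lkslggnqp" -> "qpxqllsvu" -> "QPXQLLSVU" -> "PXQLLSVU" -> "XQLLSVU" -> "XQ"
  "znirmhkdacb" -> "znrmhkdcb" -> "eswrmpihg" -> "ESWRMPIHG" -> "SWRMPIHG" -> "WRMPIHG" -> "WR"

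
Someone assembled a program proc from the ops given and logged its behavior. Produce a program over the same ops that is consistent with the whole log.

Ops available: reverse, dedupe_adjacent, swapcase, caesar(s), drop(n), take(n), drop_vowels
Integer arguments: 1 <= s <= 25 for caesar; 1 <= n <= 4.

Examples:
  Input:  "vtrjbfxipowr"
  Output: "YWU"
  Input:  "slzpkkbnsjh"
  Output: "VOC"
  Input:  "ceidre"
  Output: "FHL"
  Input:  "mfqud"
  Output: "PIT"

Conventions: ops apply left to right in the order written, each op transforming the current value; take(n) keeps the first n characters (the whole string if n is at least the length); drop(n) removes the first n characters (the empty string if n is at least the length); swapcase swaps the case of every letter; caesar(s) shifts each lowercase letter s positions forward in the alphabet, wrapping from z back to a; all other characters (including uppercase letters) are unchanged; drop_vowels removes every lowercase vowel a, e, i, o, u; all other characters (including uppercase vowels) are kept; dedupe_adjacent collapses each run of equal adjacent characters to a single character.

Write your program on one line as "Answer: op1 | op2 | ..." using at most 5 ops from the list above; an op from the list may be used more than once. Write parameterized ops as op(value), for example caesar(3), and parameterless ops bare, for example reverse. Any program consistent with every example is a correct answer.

dedupe_adjacent | take(3) | caesar(3) | swapcase

Check, running the answer program on each example:
  "vtrjbfxipowr" -> "vtrjbfxipowr" -> "vtr" -> "ywu" -> "YWU"
  "slzpkkbnsjh" -> "slzpkbnsjh" -> "slz" -> "voc" -> "VOC"
  "ceidre" -> "ceidre" -> "cei" -> "fhl" -> "FHL"
  "mfqud" -> "mfqud" -> "mfq" -> "pit" -> "PIT"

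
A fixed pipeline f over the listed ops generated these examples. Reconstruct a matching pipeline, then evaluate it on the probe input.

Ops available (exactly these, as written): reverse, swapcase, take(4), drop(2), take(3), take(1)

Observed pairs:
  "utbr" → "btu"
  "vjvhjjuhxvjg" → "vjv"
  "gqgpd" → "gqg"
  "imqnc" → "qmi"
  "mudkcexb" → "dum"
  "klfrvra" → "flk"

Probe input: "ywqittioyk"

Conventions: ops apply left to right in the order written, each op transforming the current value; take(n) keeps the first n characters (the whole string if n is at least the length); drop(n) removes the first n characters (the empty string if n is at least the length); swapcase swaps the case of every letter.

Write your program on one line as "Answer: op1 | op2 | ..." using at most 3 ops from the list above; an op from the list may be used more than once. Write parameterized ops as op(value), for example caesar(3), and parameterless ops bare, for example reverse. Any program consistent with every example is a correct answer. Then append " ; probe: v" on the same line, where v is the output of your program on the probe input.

take(3) | reverse ; probe: "qwy"

Check, running the answer program on each example:
  "utbr" -> "utb" -> "btu"
  "vjvhjjuhxvjg" -> "vjv" -> "vjv"
  "gqgpd" -> "gqg" -> "gqg"
  "imqnc" -> "imq" -> "qmi"
  "mudkcexb" -> "mud" -> "dum"
  "klfrvra" -> "klf" -> "flk"
  probe: "ywqittioyk" -> "ywq" -> "qwy"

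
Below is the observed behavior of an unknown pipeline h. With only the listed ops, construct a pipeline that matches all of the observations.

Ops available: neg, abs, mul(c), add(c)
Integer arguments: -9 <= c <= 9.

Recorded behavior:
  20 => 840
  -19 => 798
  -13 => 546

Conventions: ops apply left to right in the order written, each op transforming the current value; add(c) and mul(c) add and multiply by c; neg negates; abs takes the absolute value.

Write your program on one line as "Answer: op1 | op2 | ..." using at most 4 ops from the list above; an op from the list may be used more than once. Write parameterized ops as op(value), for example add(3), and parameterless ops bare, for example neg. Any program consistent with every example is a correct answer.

neg | mul(6) | abs | mul(7)

Check, running the answer program on each example:
  20 -> -20 -> -120 -> 120 -> 840
  -19 -> 19 -> 114 -> 114 -> 798
  -13 -> 13 -> 78 -> 78 -> 546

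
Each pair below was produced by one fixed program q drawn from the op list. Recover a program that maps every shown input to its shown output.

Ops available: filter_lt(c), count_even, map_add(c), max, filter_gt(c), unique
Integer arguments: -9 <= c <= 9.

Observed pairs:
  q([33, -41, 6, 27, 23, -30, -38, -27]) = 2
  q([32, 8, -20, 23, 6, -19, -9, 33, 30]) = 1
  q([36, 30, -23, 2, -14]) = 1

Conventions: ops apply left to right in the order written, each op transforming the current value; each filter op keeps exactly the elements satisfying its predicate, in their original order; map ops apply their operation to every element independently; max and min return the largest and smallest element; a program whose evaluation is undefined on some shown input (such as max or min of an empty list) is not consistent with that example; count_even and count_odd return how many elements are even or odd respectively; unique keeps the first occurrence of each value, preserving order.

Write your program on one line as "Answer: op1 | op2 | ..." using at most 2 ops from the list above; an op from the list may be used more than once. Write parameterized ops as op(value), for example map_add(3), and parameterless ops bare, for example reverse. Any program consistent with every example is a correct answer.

filter_lt(-5) | count_even

Check, running the answer program on each example:
  [33, -41, 6, 27, 23, -30, -38, -27] -> [-41, -30, -38, -27] -> 2
  [32, 8, -20, 23, 6, -19, -9, 33, 30] -> [-20, -19, -9] -> 1
  [36, 30, -23, 2, -14] -> [-23, -14] -> 1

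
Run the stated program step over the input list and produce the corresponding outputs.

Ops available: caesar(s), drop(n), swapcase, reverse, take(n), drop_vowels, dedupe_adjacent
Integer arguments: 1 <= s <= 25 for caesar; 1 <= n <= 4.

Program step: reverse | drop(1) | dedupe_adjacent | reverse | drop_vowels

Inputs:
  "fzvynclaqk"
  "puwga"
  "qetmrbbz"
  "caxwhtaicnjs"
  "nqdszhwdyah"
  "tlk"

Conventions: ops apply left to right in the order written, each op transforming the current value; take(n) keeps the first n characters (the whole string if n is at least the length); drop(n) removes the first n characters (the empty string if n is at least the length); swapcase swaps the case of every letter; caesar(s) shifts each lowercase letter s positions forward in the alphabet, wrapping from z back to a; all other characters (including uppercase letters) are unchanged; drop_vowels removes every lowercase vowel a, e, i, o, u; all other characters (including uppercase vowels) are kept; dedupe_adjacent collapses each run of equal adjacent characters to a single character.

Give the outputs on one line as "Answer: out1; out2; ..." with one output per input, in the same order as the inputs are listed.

Execution, op by op:
  "fzvynclaqk" -> "kqalcnyvzf" -> "qalcnyvzf" -> "qalcnyvzf" -> "fzvynclaq" -> "fzvynclq"
  "puwga" -> "agwup" -> "gwup" -> "gwup" -> "puwg" -> "pwg"
  "qetmrbbz" -> "zbbrmteq" -> "bbrmteq" -> "brmteq" -> "qetmrb" -> "qtmrb"
  "caxwhtaicnjs" -> "sjnciathwxac" -> "jnciathwxac" -> "jnciathwxac" -> "caxwhtaicnj" -> "cxwhtcnj"
  "nqdszhwdyah" -> "haydwhzsdqn" -> "aydwhzsdqn" -> "aydwhzsdqn" -> "nqdszhwdya" -> "nqdszhwdy"
  "tlk" -> "klt" -> "lt" -> "lt" -> "tl" -> "tl"

"fzvynclq"; "pwg"; "qtmrb"; "cxwhtcnj"; "nqdszhwdy"; "tl"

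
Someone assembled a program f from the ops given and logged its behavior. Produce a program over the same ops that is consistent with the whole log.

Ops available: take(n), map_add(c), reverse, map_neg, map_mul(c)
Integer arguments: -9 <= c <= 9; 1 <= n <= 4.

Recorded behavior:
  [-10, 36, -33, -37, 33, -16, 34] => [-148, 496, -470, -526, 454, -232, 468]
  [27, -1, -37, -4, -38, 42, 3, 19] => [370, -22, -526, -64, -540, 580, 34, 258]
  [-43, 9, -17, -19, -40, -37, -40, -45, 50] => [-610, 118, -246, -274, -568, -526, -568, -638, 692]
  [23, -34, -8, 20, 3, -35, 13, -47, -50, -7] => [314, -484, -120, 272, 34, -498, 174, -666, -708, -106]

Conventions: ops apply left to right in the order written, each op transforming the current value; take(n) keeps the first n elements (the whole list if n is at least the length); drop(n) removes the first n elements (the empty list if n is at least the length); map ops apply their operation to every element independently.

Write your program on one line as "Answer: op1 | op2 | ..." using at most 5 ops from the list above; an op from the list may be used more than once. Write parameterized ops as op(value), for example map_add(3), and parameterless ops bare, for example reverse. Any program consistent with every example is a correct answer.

map_neg | map_mul(7) | map_mul(-2) | map_add(-8)

Check, running the answer program on each example:
  [-10, 36, -33, -37, 33, -16, 34] -> [10, -36, 33, 37, -33, 16, -34] -> [70, -252, 231, 259, -231, 112, -238] -> [-140, 504, -462, -518, 462, -224, 476] -> [-148, 496, -470, -526, 454, -232, 468]
  [27, -1, -37, -4, -38, 42, 3, 19] -> [-27, 1, 37, 4, 38, -42, -3, -19] -> [-189, 7, 259, 28, 266, -294, -21, -133] -> [378, -14, -518, -56, -532, 588, 42, 266] -> [370, -22, -526, -64, -540, 580, 34, 258]
  [-43, 9, -17, -19, -40, -37, -40, -45, 50] -> [43, -9, 17, 19, 40, 37, 40, 45, -50] -> [301, -63, 119, 133, 280, 259, 280, 315, -350] -> [-602, 126, -238, -266, -560, -518, -560, -630, 700] -> [-610, 118, -246, -274, -568, -526, -568, -638, 692]
  [23, -34, -8, 20, 3, -35, 13, -47, -50, -7] -> [-23, 34, 8, -20, -3, 35, -13, 47, 50, 7] -> [-161, 238, 56, -140, -21, 245, -91, 329, 350, 49] -> [322, -476, -112, 280, 42, -490, 182, -658, -700, -98] -> [314, -484, -120, 272, 34, -498, 174, -666, -708, -106]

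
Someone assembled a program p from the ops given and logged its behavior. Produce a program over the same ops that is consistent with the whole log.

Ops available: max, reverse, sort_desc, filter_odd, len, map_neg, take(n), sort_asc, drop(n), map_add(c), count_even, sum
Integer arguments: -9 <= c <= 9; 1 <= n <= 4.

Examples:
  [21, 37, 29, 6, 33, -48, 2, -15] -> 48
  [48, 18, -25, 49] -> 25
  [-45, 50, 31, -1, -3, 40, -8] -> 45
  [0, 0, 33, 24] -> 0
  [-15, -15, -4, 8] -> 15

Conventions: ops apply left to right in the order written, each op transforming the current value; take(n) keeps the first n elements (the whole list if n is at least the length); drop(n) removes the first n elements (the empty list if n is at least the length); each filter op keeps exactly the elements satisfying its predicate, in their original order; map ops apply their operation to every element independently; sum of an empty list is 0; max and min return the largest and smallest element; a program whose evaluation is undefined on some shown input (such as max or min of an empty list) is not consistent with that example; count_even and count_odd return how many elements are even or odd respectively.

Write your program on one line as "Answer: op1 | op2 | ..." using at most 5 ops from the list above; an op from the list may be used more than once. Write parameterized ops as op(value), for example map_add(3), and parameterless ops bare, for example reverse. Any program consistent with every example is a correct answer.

map_neg | sort_desc | sort_asc | max

Check, running the answer program on each example:
  [21, 37, 29, 6, 33, -48, 2, -15] -> [-21, -37, -29, -6, -33, 48, -2, 15] -> [48, 15, -2, -6, -21, -29, -33, -37] -> [-37, -33, -29, -21, -6, -2, 15, 48] -> 48
  [48, 18, -25, 49] -> [-48, -18, 25, -49] -> [25, -18, -48, -49] -> [-49, -48, -18, 25] -> 25
  [-45, 50, 31, -1, -3, 40, -8] -> [45, -50, -31, 1, 3, -40, 8] -> [45, 8, 3, 1, -31, -40, -50] -> [-50, -40, -31, 1, 3, 8, 45] -> 45
  [0, 0, 33, 24] -> [0, 0, -33, -24] -> [0, 0, -24, -33] -> [-33, -24, 0, 0] -> 0
  [-15, -15, -4, 8] -> [15, 15, 4, -8] -> [15, 15, 4, -8] -> [-8, 4, 15, 15] -> 15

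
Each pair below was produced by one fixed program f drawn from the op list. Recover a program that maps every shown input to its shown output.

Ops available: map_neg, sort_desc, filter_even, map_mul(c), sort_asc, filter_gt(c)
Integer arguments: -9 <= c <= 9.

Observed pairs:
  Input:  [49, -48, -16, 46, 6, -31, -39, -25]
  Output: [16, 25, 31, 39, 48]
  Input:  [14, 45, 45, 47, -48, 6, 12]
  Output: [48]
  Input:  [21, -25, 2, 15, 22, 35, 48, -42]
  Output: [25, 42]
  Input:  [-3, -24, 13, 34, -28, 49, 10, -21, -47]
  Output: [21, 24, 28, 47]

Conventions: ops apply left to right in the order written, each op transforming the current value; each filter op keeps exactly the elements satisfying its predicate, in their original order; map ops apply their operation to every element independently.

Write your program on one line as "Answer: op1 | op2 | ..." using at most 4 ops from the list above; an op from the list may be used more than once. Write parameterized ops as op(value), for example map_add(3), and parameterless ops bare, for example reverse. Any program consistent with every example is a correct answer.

map_neg | filter_gt(8) | sort_asc

Check, running the answer program on each example:
  [49, -48, -16, 46, 6, -31, -39, -25] -> [-49, 48, 16, -46, -6, 31, 39, 25] -> [48, 16, 31, 39, 25] -> [16, 25, 31, 39, 48]
  [14, 45, 45, 47, -48, 6, 12] -> [-14, -45, -45, -47, 48, -6, -12] -> [48] -> [48]
  [21, -25, 2, 15, 22, 35, 48, -42] -> [-21, 25, -2, -15, -22, -35, -48, 42] -> [25, 42] -> [25, 42]
  [-3, -24, 13, 34, -28, 49, 10, -21, -47] -> [3, 24, -13, -34, 28, -49, -10, 21, 47] -> [24, 28, 21, 47] -> [21, 24, 28, 47]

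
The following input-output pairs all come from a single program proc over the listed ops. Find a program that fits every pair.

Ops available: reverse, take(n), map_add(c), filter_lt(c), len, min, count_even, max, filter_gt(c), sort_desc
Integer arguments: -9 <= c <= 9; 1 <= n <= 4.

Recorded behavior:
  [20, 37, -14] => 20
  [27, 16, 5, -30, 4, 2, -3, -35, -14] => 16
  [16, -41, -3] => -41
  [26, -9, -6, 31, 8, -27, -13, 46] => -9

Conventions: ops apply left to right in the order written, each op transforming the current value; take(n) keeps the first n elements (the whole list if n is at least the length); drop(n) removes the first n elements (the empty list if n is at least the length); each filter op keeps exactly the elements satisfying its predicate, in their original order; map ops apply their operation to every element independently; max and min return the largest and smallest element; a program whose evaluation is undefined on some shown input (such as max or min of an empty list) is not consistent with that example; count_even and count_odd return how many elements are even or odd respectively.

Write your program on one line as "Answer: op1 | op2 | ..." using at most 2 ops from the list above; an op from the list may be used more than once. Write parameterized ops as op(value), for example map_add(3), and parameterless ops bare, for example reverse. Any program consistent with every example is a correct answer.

take(2) | min

Check, running the answer program on each example:
  [20, 37, -14] -> [20, 37] -> 20
  [27, 16, 5, -30, 4, 2, -3, -35, -14] -> [27, 16] -> 16
  [16, -41, -3] -> [16, -41] -> -41
  [26, -9, -6, 31, 8, -27, -13, 46] -> [26, -9] -> -9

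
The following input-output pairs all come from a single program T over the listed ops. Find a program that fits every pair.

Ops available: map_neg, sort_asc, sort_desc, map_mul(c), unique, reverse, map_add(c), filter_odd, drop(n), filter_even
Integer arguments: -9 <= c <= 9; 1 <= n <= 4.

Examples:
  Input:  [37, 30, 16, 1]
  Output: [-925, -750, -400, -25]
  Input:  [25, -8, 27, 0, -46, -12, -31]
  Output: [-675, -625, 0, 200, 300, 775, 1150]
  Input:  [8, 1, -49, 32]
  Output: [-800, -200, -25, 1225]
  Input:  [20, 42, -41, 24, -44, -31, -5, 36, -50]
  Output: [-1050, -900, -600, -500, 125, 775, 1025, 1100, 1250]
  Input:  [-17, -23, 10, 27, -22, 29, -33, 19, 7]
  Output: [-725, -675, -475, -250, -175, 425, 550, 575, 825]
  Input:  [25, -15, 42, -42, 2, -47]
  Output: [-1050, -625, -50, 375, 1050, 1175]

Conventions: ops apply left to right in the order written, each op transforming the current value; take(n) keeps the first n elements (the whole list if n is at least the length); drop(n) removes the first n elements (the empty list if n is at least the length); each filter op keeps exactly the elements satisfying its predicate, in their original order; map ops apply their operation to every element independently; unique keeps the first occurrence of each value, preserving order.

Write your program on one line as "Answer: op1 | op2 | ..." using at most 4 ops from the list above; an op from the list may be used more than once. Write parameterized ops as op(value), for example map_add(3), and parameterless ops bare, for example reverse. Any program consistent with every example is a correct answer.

map_mul(-5) | sort_desc | map_mul(5) | reverse

Check, running the answer program on each example:
  [37, 30, 16, 1] -> [-185, -150, -80, -5] -> [-5, -80, -150, -185] -> [-25, -400, -750, -925] -> [-925, -750, -400, -25]
  [25, -8, 27, 0, -46, -12, -31] -> [-125, 40, -135, 0, 230, 60, 155] -> [230, 155, 60, 40, 0, -125, -135] -> [1150, 775, 300, 200, 0, -625, -675] -> [-675, -625, 0, 200, 300, 775, 1150]
  [8, 1, -49, 32] -> [-40, -5, 245, -160] -> [245, -5, -40, -160] -> [1225, -25, -200, -800] -> [-800, -200, -25, 1225]
  [20, 42, -41, 24, -44, -31, -5, 36, -50] -> [-100, -210, 205, -120, 220, 155, 25, -180, 250] -> [250, 220, 205, 155, 25, -100, -120, -180, -210] -> [1250, 1100, 1025, 775, 125, -500, -600, -900, -1050] -> [-1050, -900, -600, -500, 125, 775, 1025, 1100, 1250]
  [-17, -23, 10, 27, -22, 29, -33, 19, 7] -> [85, 115, -50, -135, 110, -145, 165, -95, -35] -> [165, 115, 110, 85, -35, -50, -95, -135, -145] -> [825, 575, 550, 425, -175, -250, -475, -675, -725] -> [-725, -675, -475, -250, -175, 425, 550, 575, 825]
  [25, -15, 42, -42, 2, -47] -> [-125, 75, -210, 210, -10, 235] -> [235, 210, 75, -10, -125, -210] -> [1175, 1050, 375, -50, -625, -1050] -> [-1050, -625, -50, 375, 1050, 1175]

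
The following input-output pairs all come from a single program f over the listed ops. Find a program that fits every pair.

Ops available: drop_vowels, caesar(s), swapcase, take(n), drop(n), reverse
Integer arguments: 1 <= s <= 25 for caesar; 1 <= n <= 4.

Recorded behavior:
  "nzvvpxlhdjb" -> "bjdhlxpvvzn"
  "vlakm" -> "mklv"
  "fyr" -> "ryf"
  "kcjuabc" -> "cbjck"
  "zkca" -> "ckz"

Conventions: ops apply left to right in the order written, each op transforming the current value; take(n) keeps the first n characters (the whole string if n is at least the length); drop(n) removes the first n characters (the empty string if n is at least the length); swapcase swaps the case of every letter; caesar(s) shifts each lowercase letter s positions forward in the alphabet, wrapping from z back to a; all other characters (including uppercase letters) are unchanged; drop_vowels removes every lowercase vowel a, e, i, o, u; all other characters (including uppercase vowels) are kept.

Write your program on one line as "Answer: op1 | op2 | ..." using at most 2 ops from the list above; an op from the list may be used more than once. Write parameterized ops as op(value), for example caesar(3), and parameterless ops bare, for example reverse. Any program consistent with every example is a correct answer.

drop_vowels | reverse

Check, running the answer program on each example:
  "nzvvpxlhdjb" -> "nzvvpxlhdjb" -> "bjdhlxpvvzn"
  "vlakm" -> "vlkm" -> "mklv"
  "fyr" -> "fyr" -> "ryf"
  "kcjuabc" -> "kcjbc" -> "cbjck"
  "zkca" -> "zkc" -> "ckz"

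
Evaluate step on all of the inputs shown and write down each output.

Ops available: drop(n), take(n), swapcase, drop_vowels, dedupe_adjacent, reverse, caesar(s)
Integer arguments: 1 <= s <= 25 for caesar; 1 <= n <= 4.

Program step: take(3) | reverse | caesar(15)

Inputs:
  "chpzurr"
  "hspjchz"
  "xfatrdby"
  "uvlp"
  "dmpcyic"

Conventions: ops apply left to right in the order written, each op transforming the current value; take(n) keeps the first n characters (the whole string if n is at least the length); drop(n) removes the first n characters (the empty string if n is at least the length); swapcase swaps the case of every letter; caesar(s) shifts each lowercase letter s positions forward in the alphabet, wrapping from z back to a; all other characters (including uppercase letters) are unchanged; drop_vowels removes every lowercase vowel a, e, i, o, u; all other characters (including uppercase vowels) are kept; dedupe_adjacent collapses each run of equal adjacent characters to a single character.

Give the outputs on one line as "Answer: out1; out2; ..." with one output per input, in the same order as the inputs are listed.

Execution, op by op:
  "chpzurr" -> "chp" -> "phc" -> "ewr"
  "hspjchz" -> "hsp" -> "psh" -> "ehw"
  "xfatrdby" -> "xfa" -> "afx" -> "pum"
  "uvlp" -> "uvl" -> "lvu" -> "akj"
  "dmpcyic" -> "dmp" -> "pmd" -> "ebs"

"ewr"; "ehw"; "pum"; "akj"; "ebs"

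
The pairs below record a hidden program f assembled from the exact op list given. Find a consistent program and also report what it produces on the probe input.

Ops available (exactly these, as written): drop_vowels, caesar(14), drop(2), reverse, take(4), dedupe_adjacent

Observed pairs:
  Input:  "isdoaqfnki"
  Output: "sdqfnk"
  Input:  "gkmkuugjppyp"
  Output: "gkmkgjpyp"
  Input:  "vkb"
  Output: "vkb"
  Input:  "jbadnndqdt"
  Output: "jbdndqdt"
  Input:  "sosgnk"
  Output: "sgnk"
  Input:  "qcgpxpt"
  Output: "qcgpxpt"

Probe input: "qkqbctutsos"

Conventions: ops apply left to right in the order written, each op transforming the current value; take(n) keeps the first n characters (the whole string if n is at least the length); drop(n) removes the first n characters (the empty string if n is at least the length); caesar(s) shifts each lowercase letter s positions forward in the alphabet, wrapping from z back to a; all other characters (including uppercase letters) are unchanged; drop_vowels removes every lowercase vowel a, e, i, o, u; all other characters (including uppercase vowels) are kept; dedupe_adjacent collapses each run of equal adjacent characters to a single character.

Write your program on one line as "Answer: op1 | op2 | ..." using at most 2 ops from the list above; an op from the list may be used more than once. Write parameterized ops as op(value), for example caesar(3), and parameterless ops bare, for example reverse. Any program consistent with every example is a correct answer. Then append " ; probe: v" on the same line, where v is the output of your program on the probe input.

drop_vowels | dedupe_adjacent ; probe: "qkqbcts"

Check, running the answer program on each example:
  "isdoaqfnki" -> "sdqfnk" -> "sdqfnk"
  "gkmkuugjppyp" -> "gkmkgjppyp" -> "gkmkgjpyp"
  "vkb" -> "vkb" -> "vkb"
  "jbadnndqdt" -> "jbdnndqdt" -> "jbdndqdt"
  "sosgnk" -> "ssgnk" -> "sgnk"
  "qcgpxpt" -> "qcgpxpt" -> "qcgpxpt"
  probe: "qkqbctutsos" -> "qkqbcttss" -> "qkqbcts"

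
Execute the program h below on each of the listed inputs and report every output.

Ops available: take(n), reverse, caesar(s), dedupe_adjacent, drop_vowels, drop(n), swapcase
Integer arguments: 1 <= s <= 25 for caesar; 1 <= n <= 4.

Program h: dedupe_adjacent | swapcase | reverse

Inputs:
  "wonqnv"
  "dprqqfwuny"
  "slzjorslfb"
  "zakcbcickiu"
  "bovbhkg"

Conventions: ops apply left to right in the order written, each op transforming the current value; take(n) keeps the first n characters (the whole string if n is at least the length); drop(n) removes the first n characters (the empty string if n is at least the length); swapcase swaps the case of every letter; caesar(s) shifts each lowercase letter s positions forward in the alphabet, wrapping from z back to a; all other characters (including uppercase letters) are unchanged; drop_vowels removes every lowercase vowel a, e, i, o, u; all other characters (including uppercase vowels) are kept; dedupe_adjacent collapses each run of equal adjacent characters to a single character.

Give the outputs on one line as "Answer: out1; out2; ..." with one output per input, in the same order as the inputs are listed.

"VNQNOW"; "YNUWFQRPD"; "BFLSROJZLS"; "UIKCICBCKAZ"; "GKHBVOB"

Execution, op by op:
  "wonqnv" -> "wonqnv" -> "WONQNV" -> "VNQNOW"
  "dprqqfwuny" -> "dprqfwuny" -> "DPRQFWUNY" -> "YNUWFQRPD"
  "slzjorslfb" -> "slzjorslfb" -> "SLZJORSLFB" -> "BFLSROJZLS"
  "zakcbcickiu" -> "zakcbcickiu" -> "ZAKCBCICKIU" -> "UIKCICBCKAZ"
  "bovbhkg" -> "bovbhkg" -> "BOVBHKG" -> "GKHBVOB"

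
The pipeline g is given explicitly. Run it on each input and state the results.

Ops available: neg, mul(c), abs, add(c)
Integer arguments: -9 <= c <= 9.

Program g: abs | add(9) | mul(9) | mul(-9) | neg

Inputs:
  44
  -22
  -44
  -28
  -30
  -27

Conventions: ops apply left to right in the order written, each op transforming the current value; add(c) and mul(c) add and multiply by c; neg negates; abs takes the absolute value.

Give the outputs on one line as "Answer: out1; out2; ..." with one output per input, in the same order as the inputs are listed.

4293; 2511; 4293; 2997; 3159; 2916

Execution, op by op:
  44 -> 44 -> 53 -> 477 -> -4293 -> 4293
  -22 -> 22 -> 31 -> 279 -> -2511 -> 2511
  -44 -> 44 -> 53 -> 477 -> -4293 -> 4293
  -28 -> 28 -> 37 -> 333 -> -2997 -> 2997
  -30 -> 30 -> 39 -> 351 -> -3159 -> 3159
  -27 -> 27 -> 36 -> 324 -> -2916 -> 2916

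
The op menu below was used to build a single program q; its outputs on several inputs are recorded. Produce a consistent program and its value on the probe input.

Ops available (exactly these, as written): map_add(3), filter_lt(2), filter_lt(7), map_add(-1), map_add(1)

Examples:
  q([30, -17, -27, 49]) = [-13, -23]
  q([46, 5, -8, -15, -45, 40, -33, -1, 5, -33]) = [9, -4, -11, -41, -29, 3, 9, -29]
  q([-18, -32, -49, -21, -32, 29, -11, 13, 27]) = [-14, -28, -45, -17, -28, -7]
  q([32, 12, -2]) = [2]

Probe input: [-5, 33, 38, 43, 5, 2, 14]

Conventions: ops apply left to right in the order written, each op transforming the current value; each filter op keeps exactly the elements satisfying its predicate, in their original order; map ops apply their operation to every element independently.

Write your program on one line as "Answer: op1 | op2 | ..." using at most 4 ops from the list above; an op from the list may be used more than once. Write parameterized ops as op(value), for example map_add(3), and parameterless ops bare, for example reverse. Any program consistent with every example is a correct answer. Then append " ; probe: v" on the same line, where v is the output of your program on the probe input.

filter_lt(7) | map_add(1) | map_add(3) ; probe: [-1, 9, 6]

Check, running the answer program on each example:
  [30, -17, -27, 49] -> [-17, -27] -> [-16, -26] -> [-13, -23]
  [46, 5, -8, -15, -45, 40, -33, -1, 5, -33] -> [5, -8, -15, -45, -33, -1, 5, -33] -> [6, -7, -14, -44, -32, 0, 6, -32] -> [9, -4, -11, -41, -29, 3, 9, -29]
  [-18, -32, -49, -21, -32, 29, -11, 13, 27] -> [-18, -32, -49, -21, -32, -11] -> [-17, -31, -48, -20, -31, -10] -> [-14, -28, -45, -17, -28, -7]
  [32, 12, -2] -> [-2] -> [-1] -> [2]
  probe: [-5, 33, 38, 43, 5, 2, 14] -> [-5, 5, 2] -> [-4, 6, 3] -> [-1, 9, 6]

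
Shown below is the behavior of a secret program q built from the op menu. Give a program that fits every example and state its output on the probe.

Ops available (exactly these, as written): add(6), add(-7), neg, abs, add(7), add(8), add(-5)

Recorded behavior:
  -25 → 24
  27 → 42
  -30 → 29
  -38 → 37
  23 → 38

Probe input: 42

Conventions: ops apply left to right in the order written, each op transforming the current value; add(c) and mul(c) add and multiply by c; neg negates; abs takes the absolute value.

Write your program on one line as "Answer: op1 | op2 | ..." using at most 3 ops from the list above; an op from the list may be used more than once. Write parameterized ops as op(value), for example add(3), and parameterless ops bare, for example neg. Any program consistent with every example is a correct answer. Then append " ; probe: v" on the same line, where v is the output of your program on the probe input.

add(8) | abs | add(7) ; probe: 57

Check, running the answer program on each example:
  -25 -> -17 -> 17 -> 24
  27 -> 35 -> 35 -> 42
  -30 -> -22 -> 22 -> 29
  -38 -> -30 -> 30 -> 37
  23 -> 31 -> 31 -> 38
  probe: 42 -> 50 -> 50 -> 57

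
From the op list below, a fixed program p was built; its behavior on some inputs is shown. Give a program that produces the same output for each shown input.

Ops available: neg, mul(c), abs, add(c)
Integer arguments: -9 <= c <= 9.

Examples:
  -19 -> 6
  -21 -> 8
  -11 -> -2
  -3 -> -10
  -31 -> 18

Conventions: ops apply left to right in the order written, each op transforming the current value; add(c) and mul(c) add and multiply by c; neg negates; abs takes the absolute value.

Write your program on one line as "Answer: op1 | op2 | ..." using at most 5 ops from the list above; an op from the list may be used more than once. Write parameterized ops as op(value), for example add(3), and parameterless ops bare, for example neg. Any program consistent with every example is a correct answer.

add(5) | add(7) | neg | add(3) | add(-4)

Check, running the answer program on each example:
  -19 -> -14 -> -7 -> 7 -> 10 -> 6
  -21 -> -16 -> -9 -> 9 -> 12 -> 8
  -11 -> -6 -> 1 -> -1 -> 2 -> -2
  -3 -> 2 -> 9 -> -9 -> -6 -> -10
  -31 -> -26 -> -19 -> 19 -> 22 -> 18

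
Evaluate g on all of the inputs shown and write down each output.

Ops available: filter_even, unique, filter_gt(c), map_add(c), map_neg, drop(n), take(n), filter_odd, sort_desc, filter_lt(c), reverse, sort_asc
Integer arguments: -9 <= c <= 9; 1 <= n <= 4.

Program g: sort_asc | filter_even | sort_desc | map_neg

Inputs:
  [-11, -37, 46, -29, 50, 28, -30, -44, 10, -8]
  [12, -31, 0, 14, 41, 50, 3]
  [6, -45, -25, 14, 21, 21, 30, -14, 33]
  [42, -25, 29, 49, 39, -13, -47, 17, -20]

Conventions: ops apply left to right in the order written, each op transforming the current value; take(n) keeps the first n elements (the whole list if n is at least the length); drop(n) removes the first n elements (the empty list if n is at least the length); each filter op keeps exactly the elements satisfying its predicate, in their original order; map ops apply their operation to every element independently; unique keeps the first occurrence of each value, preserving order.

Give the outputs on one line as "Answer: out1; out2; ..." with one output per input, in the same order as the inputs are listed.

[-50, -46, -28, -10, 8, 30, 44]; [-50, -14, -12, 0]; [-30, -14, -6, 14]; [-42, 20]

Execution, op by op:
  [-11, -37, 46, -29, 50, 28, -30, -44, 10, -8] -> [-44, -37, -30, -29, -11, -8, 10, 28, 46, 50] -> [-44, -30, -8, 10, 28, 46, 50] -> [50, 46, 28, 10, -8, -30, -44] -> [-50, -46, -28, -10, 8, 30, 44]
  [12, -31, 0, 14, 41, 50, 3] -> [-31, 0, 3, 12, 14, 41, 50] -> [0, 12, 14, 50] -> [50, 14, 12, 0] -> [-50, -14, -12, 0]
  [6, -45, -25, 14, 21, 21, 30, -14, 33] -> [-45, -25, -14, 6, 14, 21, 21, 30, 33] -> [-14, 6, 14, 30] -> [30, 14, 6, -14] -> [-30, -14, -6, 14]
  [42, -25, 29, 49, 39, -13, -47, 17, -20] -> [-47, -25, -20, -13, 17, 29, 39, 42, 49] -> [-20, 42] -> [42, -20] -> [-42, 20]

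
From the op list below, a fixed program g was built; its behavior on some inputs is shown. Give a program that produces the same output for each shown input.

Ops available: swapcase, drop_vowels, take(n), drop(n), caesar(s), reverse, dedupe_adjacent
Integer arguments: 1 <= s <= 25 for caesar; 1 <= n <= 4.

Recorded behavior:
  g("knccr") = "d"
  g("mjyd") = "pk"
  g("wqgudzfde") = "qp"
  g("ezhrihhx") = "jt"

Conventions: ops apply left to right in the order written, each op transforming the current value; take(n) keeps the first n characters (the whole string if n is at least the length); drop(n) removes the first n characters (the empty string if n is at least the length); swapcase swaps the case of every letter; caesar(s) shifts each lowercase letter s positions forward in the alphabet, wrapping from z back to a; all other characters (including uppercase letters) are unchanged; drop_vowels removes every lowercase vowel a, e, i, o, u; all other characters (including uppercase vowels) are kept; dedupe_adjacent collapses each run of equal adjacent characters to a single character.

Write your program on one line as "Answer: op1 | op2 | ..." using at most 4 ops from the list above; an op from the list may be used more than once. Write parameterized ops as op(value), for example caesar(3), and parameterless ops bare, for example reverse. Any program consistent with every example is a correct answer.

caesar(12) | reverse | take(2) | drop_vowels

Check, running the answer program on each example:
  "knccr" -> "wzood" -> "doozw" -> "do" -> "d"
  "mjyd" -> "yvkp" -> "pkvy" -> "pk" -> "pk"
  "wqgudzfde" -> "icsgplrpq" -> "qprlpgsci" -> "qp" -> "qp"
  "ezhrihhx" -> "qltduttj" -> "jttudtlq" -> "jt" -> "jt"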